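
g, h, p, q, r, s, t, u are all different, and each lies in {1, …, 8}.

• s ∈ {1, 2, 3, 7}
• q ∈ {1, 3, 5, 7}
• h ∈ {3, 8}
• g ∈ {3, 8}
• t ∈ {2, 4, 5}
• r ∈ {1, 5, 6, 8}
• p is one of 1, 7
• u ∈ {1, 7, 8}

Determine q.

5

Among the 8 variables, 4 fits only t (and all 8 values in {1, 2, 3, 4, 5, 6, 7, 8} must be used), so t = 4.
The 7 still-open variables draw from only 7 values {1, 2, 3, 5, 6, 7, 8}, so each is used; only s can be 2, hence s = 2.
The 6 still-open variables draw from only 6 values {1, 3, 5, 6, 7, 8}, so each is used; only r can be 6, hence r = 6.
Among the 5 still-open variables, 5 fits only q (and all 5 values in {1, 3, 5, 7, 8} must be used), so q = 5.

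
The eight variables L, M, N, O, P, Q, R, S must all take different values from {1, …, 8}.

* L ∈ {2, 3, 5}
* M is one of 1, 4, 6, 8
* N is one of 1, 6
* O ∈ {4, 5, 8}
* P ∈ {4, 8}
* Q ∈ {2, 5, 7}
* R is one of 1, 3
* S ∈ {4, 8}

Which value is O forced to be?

The 8 variables draw from only 8 values {1, 2, 3, 4, 5, 6, 7, 8}, so each is used; only Q can be 7, hence Q = 7.
Among the 7 still-open variables, 2 fits only L (and all 7 values in {1, 2, 3, 4, 5, 6, 8} must be used), so L = 2.
The 6 still-open variables draw from only 6 values {1, 3, 4, 5, 6, 8}, so each is used; only R can be 3, hence R = 3.
The 5 still-open variables together cover exactly {1, 4, 5, 6, 8} — 5 values for 5 variables — and 5 appears only in O's list, so O = 5.

5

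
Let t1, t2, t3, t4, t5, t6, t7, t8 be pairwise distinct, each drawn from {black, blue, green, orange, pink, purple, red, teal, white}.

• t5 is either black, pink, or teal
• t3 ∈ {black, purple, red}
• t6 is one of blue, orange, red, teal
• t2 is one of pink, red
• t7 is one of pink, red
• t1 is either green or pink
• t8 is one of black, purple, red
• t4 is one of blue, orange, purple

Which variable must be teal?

t5

Among the 8 variables, green fits only t1 (and all 8 values in {black, blue, green, orange, pink, purple, red, teal} must be used), so t1 = green.
t2 and t7 between them cover only {pink, red} — a naked pair. Remove those values from t3, t5, t6, t8.
t3 and t8 share exactly the 2 values {black, purple}; by pigeonhole those values go to them, so strike black, purple from t4, t5.
So teal goes to t5.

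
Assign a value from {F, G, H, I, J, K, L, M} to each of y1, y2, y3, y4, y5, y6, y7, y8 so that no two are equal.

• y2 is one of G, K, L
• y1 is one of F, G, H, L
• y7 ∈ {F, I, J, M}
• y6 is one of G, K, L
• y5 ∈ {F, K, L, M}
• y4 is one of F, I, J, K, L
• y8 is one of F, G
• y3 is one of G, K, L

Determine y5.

The 8 variables draw from only 8 values {F, G, H, I, J, K, L, M}, so each is used; only y1 can be H, hence y1 = H.
The 3 variables y2, y3, y6 are confined to {G, K, L}, which locks those values in; drop them from y4, y5, y8.
y8's domain is down to {F}, so y8 = F. Eliminate F elsewhere: y4, y5, y7.
So y5 = M.

M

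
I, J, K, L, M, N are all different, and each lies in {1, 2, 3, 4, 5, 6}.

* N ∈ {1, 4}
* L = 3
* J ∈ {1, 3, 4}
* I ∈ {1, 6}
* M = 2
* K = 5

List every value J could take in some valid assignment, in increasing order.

K's domain is down to {5}, so K = 5.
L must be 3 (only option left). Strike 3 from J.
M has just one choice, so M = 2.
The 3 still-open variables together cover exactly {1, 4, 6} — 3 values for 3 variables — and 6 appears only in I's list, so I = 6.
No further eliminations apply; J can still be any of 1, 4.

1, 4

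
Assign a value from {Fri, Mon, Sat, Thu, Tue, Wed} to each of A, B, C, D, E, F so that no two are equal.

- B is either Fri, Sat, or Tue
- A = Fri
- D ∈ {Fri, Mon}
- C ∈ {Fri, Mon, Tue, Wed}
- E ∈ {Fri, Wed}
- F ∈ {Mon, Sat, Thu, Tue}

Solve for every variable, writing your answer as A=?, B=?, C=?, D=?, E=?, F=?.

A=Fri, B=Sat, C=Tue, D=Mon, E=Wed, F=Thu

A has just one choice, so A = Fri. Eliminate Fri elsewhere: B, C, D, E.
That leaves D = Mon. So C, F can't be Mon.
E's domain is down to {Wed}, so E = Wed. Remove Wed from C.
C must be Tue (only option left). So B, F can't be Tue.
B has just one choice, so B = Sat. Eliminate Sat elsewhere: F.
That leaves F = Thu.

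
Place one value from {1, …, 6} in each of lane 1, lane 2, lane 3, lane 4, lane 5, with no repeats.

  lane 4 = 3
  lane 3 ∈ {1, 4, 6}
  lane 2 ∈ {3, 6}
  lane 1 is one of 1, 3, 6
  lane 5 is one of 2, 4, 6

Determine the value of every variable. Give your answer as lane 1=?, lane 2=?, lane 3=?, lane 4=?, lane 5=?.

lane 1=1, lane 2=6, lane 3=4, lane 4=3, lane 5=2

lane 4 must be 3 (only option left). Remove 3 from lane 1, lane 2.
lane 2 must be 6 (only option left). Remove 6 from lane 1, lane 3, lane 5.
That leaves lane 1 = 1. So lane 3 can't be 1.
lane 3 must be 4 (only option left). So lane 5 can't be 4.
lane 5 must be 2 (only option left).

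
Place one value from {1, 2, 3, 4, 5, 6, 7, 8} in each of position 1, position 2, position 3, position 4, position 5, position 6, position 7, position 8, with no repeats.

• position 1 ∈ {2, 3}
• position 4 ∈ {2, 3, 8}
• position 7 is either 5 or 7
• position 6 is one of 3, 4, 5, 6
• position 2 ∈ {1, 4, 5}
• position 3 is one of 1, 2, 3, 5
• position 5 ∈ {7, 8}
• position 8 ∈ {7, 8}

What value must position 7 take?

5

The 8 variables draw from only 8 values {1, 2, 3, 4, 5, 6, 7, 8}, so each is used; only position 6 can be 6, hence position 6 = 6.
The 7 still-open variables draw from only 7 values {1, 2, 3, 4, 5, 7, 8}, so each is used; only position 2 can be 4, hence position 2 = 4.
The 6 still-open variables draw from only 6 values {1, 2, 3, 5, 7, 8}, so each is used; only position 3 can be 1, hence position 3 = 1.
Among the 5 still-open variables, 5 fits only position 7 (and all 5 values in {2, 3, 5, 7, 8} must be used), so position 7 = 5.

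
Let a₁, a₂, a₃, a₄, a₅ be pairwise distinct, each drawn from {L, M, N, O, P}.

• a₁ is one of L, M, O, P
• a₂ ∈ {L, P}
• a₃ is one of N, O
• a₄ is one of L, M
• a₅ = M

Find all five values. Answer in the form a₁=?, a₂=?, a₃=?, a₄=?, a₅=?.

a₅ has just one choice, so a₅ = M. Eliminate M elsewhere: a₁, a₄.
a₄ must be L (only option left). Strike L from a₁, a₂.
a₂ has just one choice, so a₂ = P. Strike P from a₁.
a₁'s domain is down to {O}, so a₁ = O. So a₃ can't be O.
a₃'s domain is down to {N}, so a₃ = N.

a₁=O, a₂=P, a₃=N, a₄=L, a₅=M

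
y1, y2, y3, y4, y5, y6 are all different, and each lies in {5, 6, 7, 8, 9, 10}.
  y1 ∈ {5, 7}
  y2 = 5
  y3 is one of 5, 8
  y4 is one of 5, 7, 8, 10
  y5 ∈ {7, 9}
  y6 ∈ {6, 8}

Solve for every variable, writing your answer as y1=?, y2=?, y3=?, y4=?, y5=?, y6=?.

y2 has just one choice, so y2 = 5. So y1, y3, y4 can't be 5.
That leaves y3 = 8. So y4, y6 can't be 8.
That leaves y6 = 6.
y1 has just one choice, so y1 = 7. Remove 7 from y4, y5.
That leaves y4 = 10.
y5's domain is down to {9}, so y5 = 9.

y1=7, y2=5, y3=8, y4=10, y5=9, y6=6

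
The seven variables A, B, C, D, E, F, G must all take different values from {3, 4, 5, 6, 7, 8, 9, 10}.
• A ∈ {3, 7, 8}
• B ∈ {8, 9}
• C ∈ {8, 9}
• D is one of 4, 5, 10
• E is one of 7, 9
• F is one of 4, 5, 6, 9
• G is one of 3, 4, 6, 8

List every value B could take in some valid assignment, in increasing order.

8, 9

B and C share exactly the 2 values {8, 9}; by pigeonhole those values go to them, so strike 8, 9 from A, E, F, G.
E has just one choice, so E = 7. Eliminate 7 elsewhere: A.
A must be 3 (only option left). Strike 3 from G.
No further eliminations apply; B can still be any of 8, 9.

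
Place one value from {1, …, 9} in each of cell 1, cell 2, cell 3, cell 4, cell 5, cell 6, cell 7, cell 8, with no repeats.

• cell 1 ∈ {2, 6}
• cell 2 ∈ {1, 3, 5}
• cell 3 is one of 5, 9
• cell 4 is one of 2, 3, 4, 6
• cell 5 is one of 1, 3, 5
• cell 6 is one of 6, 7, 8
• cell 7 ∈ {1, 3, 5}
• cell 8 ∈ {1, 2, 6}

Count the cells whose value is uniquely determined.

cell 2, cell 5, cell 7 share exactly the 3 values {1, 3, 5}; by pigeonhole those values go to them, so strike 1, 3, 5 from cell 3, cell 4, cell 8.
cell 3's domain is down to {9}, so cell 3 = 9.
The 2 variables cell 1 and cell 8 are confined to {2, 6}, which locks those values in; drop them from cell 4, cell 6.
That leaves cell 4 = 4.
Determined: cell 3=9, cell 4=4. The other cells each still have more than one consistent value. That makes 2.

2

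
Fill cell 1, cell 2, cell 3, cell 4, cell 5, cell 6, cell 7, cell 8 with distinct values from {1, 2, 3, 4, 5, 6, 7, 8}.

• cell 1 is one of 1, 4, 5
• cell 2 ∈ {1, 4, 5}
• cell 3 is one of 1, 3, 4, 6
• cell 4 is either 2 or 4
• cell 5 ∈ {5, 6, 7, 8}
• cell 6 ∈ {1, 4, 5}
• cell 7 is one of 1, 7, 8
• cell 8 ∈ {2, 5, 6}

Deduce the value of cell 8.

The 8 variables draw from only 8 values {1, 2, 3, 4, 5, 6, 7, 8}, so each is used; only cell 3 can be 3, hence cell 3 = 3.
The 3 variables cell 1, cell 2, cell 6 are confined to {1, 4, 5}, which locks those values in; drop them from cell 4, cell 5, cell 7, cell 8.
cell 4 must be 2 (only option left). Remove 2 from cell 8.
So cell 8 = 6.

6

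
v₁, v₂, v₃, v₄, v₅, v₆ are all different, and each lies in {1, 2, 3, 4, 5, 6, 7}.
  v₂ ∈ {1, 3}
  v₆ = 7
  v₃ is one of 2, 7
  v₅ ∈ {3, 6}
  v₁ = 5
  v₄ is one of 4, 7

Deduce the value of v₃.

2

v₁'s domain is down to {5}, so v₁ = 5.
That leaves v₆ = 7. Eliminate 7 elsewhere: v₃, v₄.
So v₃ = 2.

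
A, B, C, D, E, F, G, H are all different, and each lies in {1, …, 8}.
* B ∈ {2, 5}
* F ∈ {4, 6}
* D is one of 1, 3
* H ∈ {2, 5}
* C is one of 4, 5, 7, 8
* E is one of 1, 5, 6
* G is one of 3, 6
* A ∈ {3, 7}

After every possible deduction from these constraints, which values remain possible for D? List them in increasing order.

Among the 8 variables, 8 fits only C (and all 8 values in {1, 2, 3, 4, 5, 6, 7, 8} must be used), so C = 8.
The 7 still-open variables together cover exactly {1, 2, 3, 4, 5, 6, 7} — 7 values for 7 variables — and 4 appears only in F's list, so F = 4.
Among the 6 still-open variables, 7 fits only A (and all 6 values in {1, 2, 3, 5, 6, 7} must be used), so A = 7.
The 2 variables B and H are confined to {2, 5}, which locks those values in; drop them from E.
No further eliminations apply; D can still be any of 1, 3.

1, 3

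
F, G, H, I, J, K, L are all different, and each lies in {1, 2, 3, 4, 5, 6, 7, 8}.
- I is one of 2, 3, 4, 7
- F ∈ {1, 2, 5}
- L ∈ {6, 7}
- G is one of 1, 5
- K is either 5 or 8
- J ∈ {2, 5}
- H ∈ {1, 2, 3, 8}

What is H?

3

F, G, J share exactly the 3 values {1, 2, 5}; by pigeonhole those values go to them, so strike 1, 2, 5 from H, I, K.
K's domain is down to {8}, so K = 8. Remove 8 from H.
So H = 3.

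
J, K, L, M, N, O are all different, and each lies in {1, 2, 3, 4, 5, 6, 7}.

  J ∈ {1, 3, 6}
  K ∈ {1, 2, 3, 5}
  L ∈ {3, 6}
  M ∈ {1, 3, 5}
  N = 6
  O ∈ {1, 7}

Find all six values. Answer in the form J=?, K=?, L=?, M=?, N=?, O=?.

J=1, K=2, L=3, M=5, N=6, O=7

N's domain is down to {6}, so N = 6. So J, L can't be 6.
L must be 3 (only option left). Remove 3 from J, K, M.
J has just one choice, so J = 1. So K, M, O can't be 1.
M must be 5 (only option left). Strike 5 from K.
O has just one choice, so O = 7.
That leaves K = 2.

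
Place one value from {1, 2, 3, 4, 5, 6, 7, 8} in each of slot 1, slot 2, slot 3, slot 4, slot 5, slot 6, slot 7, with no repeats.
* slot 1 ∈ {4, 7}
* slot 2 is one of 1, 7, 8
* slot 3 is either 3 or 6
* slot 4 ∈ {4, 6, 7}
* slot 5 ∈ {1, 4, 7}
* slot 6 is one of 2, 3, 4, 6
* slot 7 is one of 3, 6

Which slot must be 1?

slot 5

Among the 7 variables, 2 fits only slot 6 (and all 7 values in {1, 2, 3, 4, 6, 7, 8} must be used), so slot 6 = 2.
Among the 6 still-open variables, 8 fits only slot 2 (and all 6 values in {1, 3, 4, 6, 7, 8} must be used), so slot 2 = 8.
The 5 still-open variables together cover exactly {1, 3, 4, 6, 7} — 5 values for 5 variables — and 1 appears only in slot 5's list, so slot 5 = 1.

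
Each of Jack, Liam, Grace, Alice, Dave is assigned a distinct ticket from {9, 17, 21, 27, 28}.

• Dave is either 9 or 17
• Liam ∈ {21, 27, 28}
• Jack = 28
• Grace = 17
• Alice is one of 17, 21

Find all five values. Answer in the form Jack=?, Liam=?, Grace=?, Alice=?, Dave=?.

Jack=28, Liam=27, Grace=17, Alice=21, Dave=9

Jack's domain is down to {28}, so Jack = 28. So Liam can't be 28.
Grace must be 17 (only option left). Remove 17 from Alice, Dave.
That leaves Alice = 21. Strike 21 from Liam.
Dave's domain is down to {9}, so Dave = 9.
Liam must be 27 (only option left).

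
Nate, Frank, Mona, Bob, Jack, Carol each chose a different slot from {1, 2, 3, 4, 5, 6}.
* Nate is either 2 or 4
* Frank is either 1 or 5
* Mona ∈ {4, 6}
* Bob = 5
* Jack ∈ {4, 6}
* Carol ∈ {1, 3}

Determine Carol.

3

Bob has just one choice, so Bob = 5. So Frank can't be 5.
Frank has just one choice, so Frank = 1. Eliminate 1 elsewhere: Carol.
So Carol = 3.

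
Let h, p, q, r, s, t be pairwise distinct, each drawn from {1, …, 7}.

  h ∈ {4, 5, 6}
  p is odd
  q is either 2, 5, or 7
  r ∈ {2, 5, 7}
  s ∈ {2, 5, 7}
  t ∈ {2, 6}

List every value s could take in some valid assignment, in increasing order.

2, 5, 7

The 3 variables q, r, s are confined to {2, 5, 7}, which locks those values in; drop them from h, p, t.
t's domain is down to {6}, so t = 6. Remove 6 from h.
That leaves h = 4.
No further eliminations apply; s can still be any of 2, 5, 7.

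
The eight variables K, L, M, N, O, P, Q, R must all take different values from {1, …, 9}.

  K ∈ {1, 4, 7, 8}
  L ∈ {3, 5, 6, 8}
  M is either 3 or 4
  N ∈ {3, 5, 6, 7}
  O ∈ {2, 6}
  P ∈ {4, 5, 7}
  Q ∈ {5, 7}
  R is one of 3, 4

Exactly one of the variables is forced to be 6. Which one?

N

Among the 8 variables, 1 fits only K (and all 8 values in {1, 2, 3, 4, 5, 6, 7, 8} must be used), so K = 1.
Among the 7 still-open variables, 2 fits only O (and all 7 values in {2, 3, 4, 5, 6, 7, 8} must be used), so O = 2.
The 6 still-open variables draw from only 6 values {3, 4, 5, 6, 7, 8}, so each is used; only L can be 8, hence L = 8.
Among the 5 still-open variables, 6 fits only N (and all 5 values in {3, 4, 5, 6, 7} must be used), so N = 6.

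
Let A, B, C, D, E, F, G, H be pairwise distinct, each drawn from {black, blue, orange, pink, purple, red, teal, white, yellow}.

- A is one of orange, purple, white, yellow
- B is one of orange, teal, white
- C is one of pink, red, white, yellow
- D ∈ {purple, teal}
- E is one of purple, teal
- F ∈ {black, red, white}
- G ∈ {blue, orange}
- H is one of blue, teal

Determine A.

yellow

D and E share exactly the 2 values {purple, teal}; by pigeonhole those values go to them, so strike purple, teal from A, B, H.
H must be blue (only option left). Eliminate blue elsewhere: G.
G has just one choice, so G = orange. Eliminate orange elsewhere: A, B.
That leaves B = white. Strike white from A, C, F.
So A = yellow.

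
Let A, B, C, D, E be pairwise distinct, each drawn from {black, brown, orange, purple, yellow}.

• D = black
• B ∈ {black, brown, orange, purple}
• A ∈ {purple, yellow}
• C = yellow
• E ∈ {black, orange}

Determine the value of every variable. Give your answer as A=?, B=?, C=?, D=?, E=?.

C's domain is down to {yellow}, so C = yellow. So A can't be yellow.
D must be black (only option left). So B, E can't be black.
That leaves E = orange. Eliminate orange elsewhere: B.
That leaves A = purple. Eliminate purple elsewhere: B.
B has just one choice, so B = brown.

A=purple, B=brown, C=yellow, D=black, E=orange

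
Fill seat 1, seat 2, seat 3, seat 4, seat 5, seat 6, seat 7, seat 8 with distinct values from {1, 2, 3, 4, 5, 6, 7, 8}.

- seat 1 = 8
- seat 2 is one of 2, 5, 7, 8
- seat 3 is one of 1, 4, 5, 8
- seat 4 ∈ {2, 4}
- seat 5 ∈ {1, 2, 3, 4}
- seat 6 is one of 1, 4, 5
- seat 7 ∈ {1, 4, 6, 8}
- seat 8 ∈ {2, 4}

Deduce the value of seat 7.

seat 1 must be 8 (only option left). Eliminate 8 elsewhere: seat 2, seat 3, seat 7.
The 7 still-open variables draw from only 7 values {1, 2, 3, 4, 5, 6, 7}, so each is used; only seat 5 can be 3, hence seat 5 = 3.
The 6 still-open variables together cover exactly {1, 2, 4, 5, 6, 7} — 6 values for 6 variables — and 6 appears only in seat 7's list, so seat 7 = 6.

6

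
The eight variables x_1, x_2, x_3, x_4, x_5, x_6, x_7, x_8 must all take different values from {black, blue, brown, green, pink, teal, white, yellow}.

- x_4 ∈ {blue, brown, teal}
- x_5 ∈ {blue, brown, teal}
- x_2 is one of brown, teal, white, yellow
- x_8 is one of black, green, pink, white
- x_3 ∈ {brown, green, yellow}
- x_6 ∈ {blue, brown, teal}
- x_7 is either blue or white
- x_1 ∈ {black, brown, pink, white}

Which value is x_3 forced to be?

x_4, x_5, x_6 share exactly the 3 values {blue, brown, teal}; by pigeonhole those values go to them, so strike blue, brown, teal from x_1, x_2, x_3, x_7.
x_7's domain is down to {white}, so x_7 = white. Strike white from x_1, x_2, x_8.
That leaves x_2 = yellow. Strike yellow from x_3.
So x_3 = green.

green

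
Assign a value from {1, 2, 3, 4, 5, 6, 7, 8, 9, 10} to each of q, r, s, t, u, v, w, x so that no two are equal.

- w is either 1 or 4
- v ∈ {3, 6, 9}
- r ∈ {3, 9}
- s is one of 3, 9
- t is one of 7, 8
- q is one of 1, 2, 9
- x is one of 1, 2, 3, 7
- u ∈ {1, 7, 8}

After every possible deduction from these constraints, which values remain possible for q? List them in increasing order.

Among the 8 variables, 4 fits only w (and all 8 values in {1, 2, 3, 4, 6, 7, 8, 9} must be used), so w = 4.
Among the 7 still-open variables, 6 fits only v (and all 7 values in {1, 2, 3, 6, 7, 8, 9} must be used), so v = 6.
r and s share exactly the 2 values {3, 9}; by pigeonhole those values go to them, so strike 3, 9 from q, x.
No further eliminations apply; q can still be any of 1, 2.

1, 2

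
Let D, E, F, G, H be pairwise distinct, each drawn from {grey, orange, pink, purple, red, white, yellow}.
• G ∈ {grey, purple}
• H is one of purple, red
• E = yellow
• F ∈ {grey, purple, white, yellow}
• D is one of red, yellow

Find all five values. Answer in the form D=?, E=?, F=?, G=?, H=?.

E has just one choice, so E = yellow. Strike yellow from D, F.
D's domain is down to {red}, so D = red. Remove red from H.
H's domain is down to {purple}, so H = purple. So F, G can't be purple.
G has just one choice, so G = grey. Remove grey from F.
F's domain is down to {white}, so F = white.

D=red, E=yellow, F=white, G=grey, H=purple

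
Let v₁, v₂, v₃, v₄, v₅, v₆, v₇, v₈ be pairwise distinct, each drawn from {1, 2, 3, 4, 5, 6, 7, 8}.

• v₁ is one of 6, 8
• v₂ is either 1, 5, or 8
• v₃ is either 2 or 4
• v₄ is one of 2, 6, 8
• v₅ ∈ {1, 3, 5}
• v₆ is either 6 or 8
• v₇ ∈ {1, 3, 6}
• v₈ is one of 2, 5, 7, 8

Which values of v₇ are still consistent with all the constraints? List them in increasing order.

Among the 8 variables, 4 fits only v₃ (and all 8 values in {1, 2, 3, 4, 5, 6, 7, 8} must be used), so v₃ = 4.
The 7 still-open variables draw from only 7 values {1, 2, 3, 5, 6, 7, 8}, so each is used; only v₈ can be 7, hence v₈ = 7.
Among the 6 still-open variables, 2 fits only v₄ (and all 6 values in {1, 2, 3, 5, 6, 8} must be used), so v₄ = 2.
v₁ and v₆ between them cover only {6, 8} — a naked pair. Remove those values from v₂, v₇.
No further eliminations apply; v₇ can still be any of 1, 3.

1, 3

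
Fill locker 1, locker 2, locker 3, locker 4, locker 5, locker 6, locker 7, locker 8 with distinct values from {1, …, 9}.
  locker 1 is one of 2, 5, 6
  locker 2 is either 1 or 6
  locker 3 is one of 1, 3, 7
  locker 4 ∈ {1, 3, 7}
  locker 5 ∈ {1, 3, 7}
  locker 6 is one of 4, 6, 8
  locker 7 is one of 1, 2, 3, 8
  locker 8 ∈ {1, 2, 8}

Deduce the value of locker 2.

6

Among the 8 variables, 4 fits only locker 6 (and all 8 values in {1, 2, 3, 4, 5, 6, 7, 8} must be used), so locker 6 = 4.
The 7 still-open variables draw from only 7 values {1, 2, 3, 5, 6, 7, 8}, so each is used; only locker 1 can be 5, hence locker 1 = 5.
Among the 6 still-open variables, 6 fits only locker 2 (and all 6 values in {1, 2, 3, 6, 7, 8} must be used), so locker 2 = 6.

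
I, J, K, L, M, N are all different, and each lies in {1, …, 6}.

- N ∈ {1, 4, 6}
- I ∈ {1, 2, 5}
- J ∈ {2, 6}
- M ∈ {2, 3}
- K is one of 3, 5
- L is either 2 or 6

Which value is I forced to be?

The 6 variables draw from only 6 values {1, 2, 3, 4, 5, 6}, so each is used; only N can be 4, hence N = 4.
The 5 still-open variables together cover exactly {1, 2, 3, 5, 6} — 5 values for 5 variables — and 1 appears only in I's list, so I = 1.

1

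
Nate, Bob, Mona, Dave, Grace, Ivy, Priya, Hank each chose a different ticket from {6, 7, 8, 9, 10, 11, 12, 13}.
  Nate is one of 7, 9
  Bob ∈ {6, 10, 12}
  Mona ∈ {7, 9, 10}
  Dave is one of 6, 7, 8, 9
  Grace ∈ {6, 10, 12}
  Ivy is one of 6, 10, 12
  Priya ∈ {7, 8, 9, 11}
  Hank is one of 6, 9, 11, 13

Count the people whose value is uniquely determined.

Among the 8 variables, 13 fits only Hank (and all 8 values in {6, 7, 8, 9, 10, 11, 12, 13} must be used), so Hank = 13.
The 7 still-open variables together cover exactly {6, 7, 8, 9, 10, 11, 12} — 7 values for 7 variables — and 11 appears only in Priya's list, so Priya = 11.
The 6 still-open variables together cover exactly {6, 7, 8, 9, 10, 12} — 6 values for 6 variables — and 8 appears only in Dave's list, so Dave = 8.
Bob, Grace, Ivy between them cover only {6, 10, 12} — a naked triple. Remove those values from Mona.
Determined: Dave=8, Priya=11, Hank=13. The other people each still have more than one consistent value. That makes 3.

3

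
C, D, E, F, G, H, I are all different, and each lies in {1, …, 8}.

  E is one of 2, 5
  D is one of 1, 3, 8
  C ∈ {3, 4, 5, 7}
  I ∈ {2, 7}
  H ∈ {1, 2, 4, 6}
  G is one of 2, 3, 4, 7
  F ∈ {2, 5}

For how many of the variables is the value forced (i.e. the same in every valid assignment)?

E and F between them cover only {2, 5} — a naked pair. Remove those values from C, G, H, I.
I's domain is down to {7}, so I = 7. Strike 7 from C, G.
The 2 variables C and G are confined to {3, 4}, which locks those values in; drop them from D, H.
Determined: I=7. The other variables each still have more than one consistent value. That makes 1.

1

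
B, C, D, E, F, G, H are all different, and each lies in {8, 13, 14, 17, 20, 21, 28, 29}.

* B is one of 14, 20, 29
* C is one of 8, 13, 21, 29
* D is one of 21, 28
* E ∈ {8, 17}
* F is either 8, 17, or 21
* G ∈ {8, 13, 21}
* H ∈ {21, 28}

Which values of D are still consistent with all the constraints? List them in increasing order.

21, 28

D and H between them cover only {21, 28} — a naked pair. Remove those values from C, F, G.
The 2 variables E and F are confined to {8, 17}, which locks those values in; drop them from C, G.
That leaves G = 13. Strike 13 from C.
C has just one choice, so C = 29. Strike 29 from B.
No further eliminations apply; D can still be any of 21, 28.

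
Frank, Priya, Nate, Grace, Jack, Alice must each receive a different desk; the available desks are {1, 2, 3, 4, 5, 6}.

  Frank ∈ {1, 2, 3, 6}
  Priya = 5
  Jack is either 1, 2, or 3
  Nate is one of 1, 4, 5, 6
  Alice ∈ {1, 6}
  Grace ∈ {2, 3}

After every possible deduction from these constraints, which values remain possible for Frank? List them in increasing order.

1, 2, 3, 6

Priya has just one choice, so Priya = 5. Remove 5 from Nate.
The 5 still-open variables together cover exactly {1, 2, 3, 4, 6} — 5 values for 5 variables — and 4 appears only in Nate's list, so Nate = 4.
No further eliminations apply; Frank can still be any of 1, 2, 3, 6.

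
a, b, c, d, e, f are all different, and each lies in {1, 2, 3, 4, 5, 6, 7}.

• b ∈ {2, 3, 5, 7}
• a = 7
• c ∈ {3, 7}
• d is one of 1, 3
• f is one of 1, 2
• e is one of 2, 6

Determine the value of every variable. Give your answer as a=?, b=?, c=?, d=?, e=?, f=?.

a has just one choice, so a = 7. So b, c can't be 7.
c has just one choice, so c = 3. Strike 3 from b, d.
d must be 1 (only option left). So f can't be 1.
f must be 2 (only option left). Eliminate 2 elsewhere: b, e.
b must be 5 (only option left).
e must be 6 (only option left).

a=7, b=5, c=3, d=1, e=6, f=2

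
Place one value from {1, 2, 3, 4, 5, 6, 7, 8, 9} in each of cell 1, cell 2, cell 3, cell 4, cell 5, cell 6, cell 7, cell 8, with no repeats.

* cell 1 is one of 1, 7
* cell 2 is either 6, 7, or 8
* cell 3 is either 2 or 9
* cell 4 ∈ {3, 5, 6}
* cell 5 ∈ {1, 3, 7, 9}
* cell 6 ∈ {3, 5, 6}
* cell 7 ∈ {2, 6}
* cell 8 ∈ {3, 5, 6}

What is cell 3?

The 8 variables together cover exactly {1, 2, 3, 5, 6, 7, 8, 9} — 8 values for 8 variables — and 8 appears only in cell 2's list, so cell 2 = 8.
cell 4, cell 6, cell 8 between them cover only {3, 5, 6} — a naked triple. Remove those values from cell 5, cell 7.
That leaves cell 7 = 2. So cell 3 can't be 2.
So cell 3 = 9.

9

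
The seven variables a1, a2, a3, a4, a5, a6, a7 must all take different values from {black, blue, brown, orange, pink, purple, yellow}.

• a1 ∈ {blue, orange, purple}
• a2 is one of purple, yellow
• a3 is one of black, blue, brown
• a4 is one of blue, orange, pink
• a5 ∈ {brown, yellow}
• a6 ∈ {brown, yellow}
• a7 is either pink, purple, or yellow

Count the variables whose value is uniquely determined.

The 7 variables together cover exactly {black, blue, brown, orange, pink, purple, yellow} — 7 values for 7 variables — and black appears only in a3's list, so a3 = black.
a5 and a6 between them cover only {brown, yellow} — a naked pair. Remove those values from a2, a7.
That leaves a2 = purple. Remove purple from a1, a7.
a7's domain is down to {pink}, so a7 = pink. Eliminate pink elsewhere: a4.
Determined: a2=purple, a3=black, a7=pink. The other variables each still have more than one consistent value. That makes 3.

3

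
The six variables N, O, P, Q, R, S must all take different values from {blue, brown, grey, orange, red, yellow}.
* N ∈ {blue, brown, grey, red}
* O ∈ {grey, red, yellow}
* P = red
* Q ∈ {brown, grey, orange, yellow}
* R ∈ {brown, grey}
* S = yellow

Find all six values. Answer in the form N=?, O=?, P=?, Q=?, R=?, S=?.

P's domain is down to {red}, so P = red. So N, O can't be red.
S's domain is down to {yellow}, so S = yellow. Eliminate yellow elsewhere: O, Q.
O's domain is down to {grey}, so O = grey. Eliminate grey elsewhere: N, Q, R.
R's domain is down to {brown}, so R = brown. Remove brown from N, Q.
N's domain is down to {blue}, so N = blue.
Q's domain is down to {orange}, so Q = orange.

N=blue, O=grey, P=red, Q=orange, R=brown, S=yellow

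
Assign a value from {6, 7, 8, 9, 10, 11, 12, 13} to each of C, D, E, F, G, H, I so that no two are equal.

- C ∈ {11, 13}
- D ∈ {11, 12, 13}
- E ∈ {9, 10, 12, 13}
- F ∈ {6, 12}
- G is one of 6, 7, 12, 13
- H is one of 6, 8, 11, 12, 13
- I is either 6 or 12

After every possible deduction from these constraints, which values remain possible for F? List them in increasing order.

6, 12

F and I between them cover only {6, 12} — a naked pair. Remove those values from D, E, G, H.
The 2 variables C and D are confined to {11, 13}, which locks those values in; drop them from E, G, H.
G's domain is down to {7}, so G = 7.
That leaves H = 8.
No further eliminations apply; F can still be any of 6, 12.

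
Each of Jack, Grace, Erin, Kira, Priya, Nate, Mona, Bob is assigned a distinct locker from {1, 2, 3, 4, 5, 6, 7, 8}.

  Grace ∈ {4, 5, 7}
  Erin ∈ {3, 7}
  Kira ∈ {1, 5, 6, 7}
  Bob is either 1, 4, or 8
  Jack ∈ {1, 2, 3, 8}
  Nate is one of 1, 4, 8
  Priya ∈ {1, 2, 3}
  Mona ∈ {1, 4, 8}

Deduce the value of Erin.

The 8 variables draw from only 8 values {1, 2, 3, 4, 5, 6, 7, 8}, so each is used; only Kira can be 6, hence Kira = 6.
The 7 still-open variables draw from only 7 values {1, 2, 3, 4, 5, 7, 8}, so each is used; only Grace can be 5, hence Grace = 5.
The 6 still-open variables draw from only 6 values {1, 2, 3, 4, 7, 8}, so each is used; only Erin can be 7, hence Erin = 7.

7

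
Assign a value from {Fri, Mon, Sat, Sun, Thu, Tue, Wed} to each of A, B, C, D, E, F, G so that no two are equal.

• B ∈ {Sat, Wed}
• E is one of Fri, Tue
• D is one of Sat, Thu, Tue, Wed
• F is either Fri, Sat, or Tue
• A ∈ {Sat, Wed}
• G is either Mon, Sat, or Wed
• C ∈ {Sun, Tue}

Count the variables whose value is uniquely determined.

The 7 variables together cover exactly {Fri, Mon, Sat, Sun, Thu, Tue, Wed} — 7 values for 7 variables — and Mon appears only in G's list, so G = Mon.
The 6 still-open variables together cover exactly {Fri, Sat, Sun, Thu, Tue, Wed} — 6 values for 6 variables — and Sun appears only in C's list, so C = Sun.
The 5 still-open variables together cover exactly {Fri, Sat, Thu, Tue, Wed} — 5 values for 5 variables — and Thu appears only in D's list, so D = Thu.
A and B between them cover only {Sat, Wed} — a naked pair. Remove those values from F.
Determined: C=Sun, D=Thu, G=Mon. The other variables each still have more than one consistent value. That makes 3.

3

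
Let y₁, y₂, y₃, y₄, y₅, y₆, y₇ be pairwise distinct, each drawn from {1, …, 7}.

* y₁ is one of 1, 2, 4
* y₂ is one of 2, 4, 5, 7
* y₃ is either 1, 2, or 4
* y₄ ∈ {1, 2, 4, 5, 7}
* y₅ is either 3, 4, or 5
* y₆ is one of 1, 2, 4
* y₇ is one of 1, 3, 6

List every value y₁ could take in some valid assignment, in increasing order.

Among the 7 variables, 6 fits only y₇ (and all 7 values in {1, 2, 3, 4, 5, 6, 7} must be used), so y₇ = 6.
The 6 still-open variables together cover exactly {1, 2, 3, 4, 5, 7} — 6 values for 6 variables — and 3 appears only in y₅'s list, so y₅ = 3.
y₁, y₃, y₆ share exactly the 3 values {1, 2, 4}; by pigeonhole those values go to them, so strike 1, 2, 4 from y₂, y₄.
No further eliminations apply; y₁ can still be any of 1, 2, 4.

1, 2, 4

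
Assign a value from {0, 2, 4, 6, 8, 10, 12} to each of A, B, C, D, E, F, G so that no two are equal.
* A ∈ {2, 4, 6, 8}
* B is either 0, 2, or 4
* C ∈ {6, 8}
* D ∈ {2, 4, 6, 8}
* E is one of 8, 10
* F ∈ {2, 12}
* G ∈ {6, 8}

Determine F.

The 7 variables together cover exactly {0, 2, 4, 6, 8, 10, 12} — 7 values for 7 variables — and 0 appears only in B's list, so B = 0.
The 6 still-open variables draw from only 6 values {2, 4, 6, 8, 10, 12}, so each is used; only E can be 10, hence E = 10.
Among the 5 still-open variables, 12 fits only F (and all 5 values in {2, 4, 6, 8, 12} must be used), so F = 12.

12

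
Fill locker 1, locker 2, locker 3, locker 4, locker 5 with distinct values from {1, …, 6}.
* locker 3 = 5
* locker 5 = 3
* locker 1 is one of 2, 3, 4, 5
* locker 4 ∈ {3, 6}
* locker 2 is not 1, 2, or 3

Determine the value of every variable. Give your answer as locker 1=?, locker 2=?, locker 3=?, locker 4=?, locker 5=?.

locker 1=2, locker 2=4, locker 3=5, locker 4=6, locker 5=3

locker 3 must be 5 (only option left). So locker 1, locker 2 can't be 5.
That leaves locker 5 = 3. Strike 3 from locker 1, locker 4.
That leaves locker 4 = 6. Strike 6 from locker 2.
locker 2 must be 4 (only option left). Remove 4 from locker 1.
locker 1 has just one choice, so locker 1 = 2.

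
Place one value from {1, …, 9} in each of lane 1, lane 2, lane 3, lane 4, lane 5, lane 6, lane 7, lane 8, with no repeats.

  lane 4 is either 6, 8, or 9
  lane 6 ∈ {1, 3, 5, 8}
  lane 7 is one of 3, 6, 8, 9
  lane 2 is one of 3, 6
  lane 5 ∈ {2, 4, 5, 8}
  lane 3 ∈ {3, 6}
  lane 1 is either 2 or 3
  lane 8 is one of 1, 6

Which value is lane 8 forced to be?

The 8 variables draw from only 8 values {1, 2, 3, 4, 5, 6, 8, 9}, so each is used; only lane 5 can be 4, hence lane 5 = 4.
Among the 7 still-open variables, 2 fits only lane 1 (and all 7 values in {1, 2, 3, 5, 6, 8, 9} must be used), so lane 1 = 2.
Among the 6 still-open variables, 5 fits only lane 6 (and all 6 values in {1, 3, 5, 6, 8, 9} must be used), so lane 6 = 5.
The 5 still-open variables draw from only 5 values {1, 3, 6, 8, 9}, so each is used; only lane 8 can be 1, hence lane 8 = 1.

1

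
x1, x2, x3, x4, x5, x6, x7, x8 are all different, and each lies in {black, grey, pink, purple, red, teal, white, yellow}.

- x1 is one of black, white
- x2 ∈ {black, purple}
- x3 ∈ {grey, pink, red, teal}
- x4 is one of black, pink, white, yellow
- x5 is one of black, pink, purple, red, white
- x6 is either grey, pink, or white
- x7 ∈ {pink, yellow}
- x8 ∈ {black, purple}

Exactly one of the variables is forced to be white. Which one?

x1

Among the 8 variables, teal fits only x3 (and all 8 values in {black, grey, pink, purple, red, teal, white, yellow} must be used), so x3 = teal.
The 7 still-open variables draw from only 7 values {black, grey, pink, purple, red, white, yellow}, so each is used; only x6 can be grey, hence x6 = grey.
The 6 still-open variables together cover exactly {black, pink, purple, red, white, yellow} — 6 values for 6 variables — and red appears only in x5's list, so x5 = red.
x2 and x8 between them cover only {black, purple} — a naked pair. Remove those values from x1, x4.
So white goes to x1.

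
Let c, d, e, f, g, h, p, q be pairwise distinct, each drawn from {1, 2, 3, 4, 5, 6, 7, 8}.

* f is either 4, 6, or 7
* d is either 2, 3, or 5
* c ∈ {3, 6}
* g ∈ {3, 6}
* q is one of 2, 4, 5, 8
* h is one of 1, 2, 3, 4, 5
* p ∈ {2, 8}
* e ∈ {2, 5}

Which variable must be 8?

p

Among the 8 variables, 1 fits only h (and all 8 values in {1, 2, 3, 4, 5, 6, 7, 8} must be used), so h = 1.
The 7 still-open variables draw from only 7 values {2, 3, 4, 5, 6, 7, 8}, so each is used; only f can be 7, hence f = 7.
The 6 still-open variables together cover exactly {2, 3, 4, 5, 6, 8} — 6 values for 6 variables — and 4 appears only in q's list, so q = 4.
Among the 5 still-open variables, 8 fits only p (and all 5 values in {2, 3, 5, 6, 8} must be used), so p = 8.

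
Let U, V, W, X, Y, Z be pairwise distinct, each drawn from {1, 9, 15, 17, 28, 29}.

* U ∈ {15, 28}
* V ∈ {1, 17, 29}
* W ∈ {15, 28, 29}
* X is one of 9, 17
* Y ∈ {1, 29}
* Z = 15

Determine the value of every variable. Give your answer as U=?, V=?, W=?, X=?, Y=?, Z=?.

Z has just one choice, so Z = 15. Remove 15 from U, W.
That leaves U = 28. Remove 28 from W.
W's domain is down to {29}, so W = 29. So V, Y can't be 29.
Y has just one choice, so Y = 1. Remove 1 from V.
That leaves V = 17. Remove 17 from X.
X must be 9 (only option left).

U=28, V=17, W=29, X=9, Y=1, Z=15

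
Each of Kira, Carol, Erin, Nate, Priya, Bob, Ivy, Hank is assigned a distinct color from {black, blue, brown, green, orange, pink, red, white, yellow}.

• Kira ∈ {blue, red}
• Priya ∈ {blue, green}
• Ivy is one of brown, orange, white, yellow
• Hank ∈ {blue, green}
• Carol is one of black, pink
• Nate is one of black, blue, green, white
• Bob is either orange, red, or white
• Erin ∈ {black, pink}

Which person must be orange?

Bob

Carol and Erin share exactly the 2 values {black, pink}; by pigeonhole those values go to them, so strike black, pink from Nate.
Priya and Hank between them cover only {blue, green} — a naked pair. Remove those values from Kira, Nate.
Kira's domain is down to {red}, so Kira = red. So Bob can't be red.
Nate has just one choice, so Nate = white. So Bob, Ivy can't be white.
So orange goes to Bob.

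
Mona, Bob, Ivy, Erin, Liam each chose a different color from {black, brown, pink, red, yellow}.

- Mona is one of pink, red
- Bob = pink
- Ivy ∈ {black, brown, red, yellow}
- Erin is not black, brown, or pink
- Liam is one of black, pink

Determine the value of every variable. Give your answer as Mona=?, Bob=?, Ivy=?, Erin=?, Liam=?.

Mona=red, Bob=pink, Ivy=brown, Erin=yellow, Liam=black

Bob's domain is down to {pink}, so Bob = pink. Remove pink from Mona, Liam.
Liam has just one choice, so Liam = black. Remove black from Ivy.
Mona must be red (only option left). Strike red from Ivy, Erin.
That leaves Erin = yellow. Eliminate yellow elsewhere: Ivy.
Ivy must be brown (only option left).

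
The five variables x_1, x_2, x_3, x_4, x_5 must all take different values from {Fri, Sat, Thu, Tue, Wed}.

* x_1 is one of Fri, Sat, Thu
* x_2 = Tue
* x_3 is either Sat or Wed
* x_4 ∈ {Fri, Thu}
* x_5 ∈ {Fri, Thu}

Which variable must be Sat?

x_2's domain is down to {Tue}, so x_2 = Tue.
Among the 4 still-open variables, Wed fits only x_3 (and all 4 values in {Fri, Sat, Thu, Wed} must be used), so x_3 = Wed.
The 3 still-open variables draw from only 3 values {Fri, Sat, Thu}, so each is used; only x_1 can be Sat, hence x_1 = Sat.

x_1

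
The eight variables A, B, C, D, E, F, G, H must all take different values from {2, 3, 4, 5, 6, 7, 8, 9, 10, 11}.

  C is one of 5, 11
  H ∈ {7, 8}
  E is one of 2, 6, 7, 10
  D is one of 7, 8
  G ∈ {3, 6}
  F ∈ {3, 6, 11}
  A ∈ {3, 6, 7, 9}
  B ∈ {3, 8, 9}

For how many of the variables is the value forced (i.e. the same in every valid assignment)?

2

D and H share exactly the 2 values {7, 8}; by pigeonhole those values go to them, so strike 7, 8 from A, B, E.
A, B, G share exactly the 3 values {3, 6, 9}; by pigeonhole those values go to them, so strike 3, 6, 9 from E, F.
F's domain is down to {11}, so F = 11. Remove 11 from C.
C's domain is down to {5}, so C = 5.
Determined: C=5, F=11. The other variables each still have more than one consistent value. That makes 2.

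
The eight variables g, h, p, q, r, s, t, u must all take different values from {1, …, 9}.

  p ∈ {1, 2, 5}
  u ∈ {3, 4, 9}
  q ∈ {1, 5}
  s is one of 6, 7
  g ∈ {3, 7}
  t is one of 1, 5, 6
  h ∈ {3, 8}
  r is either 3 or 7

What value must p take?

g and r share exactly the 2 values {3, 7}; by pigeonhole those values go to them, so strike 3, 7 from h, s, u.
h must be 8 (only option left).
That leaves s = 6. Remove 6 from t.
The 2 variables q and t are confined to {1, 5}, which locks those values in; drop them from p.
So p = 2.

2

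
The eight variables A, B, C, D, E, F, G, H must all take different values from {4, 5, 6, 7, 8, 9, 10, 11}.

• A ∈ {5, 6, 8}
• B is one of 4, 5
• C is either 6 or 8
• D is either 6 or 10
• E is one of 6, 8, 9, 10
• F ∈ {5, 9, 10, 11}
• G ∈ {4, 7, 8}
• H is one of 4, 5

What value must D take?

Among the 8 variables, 7 fits only G (and all 8 values in {4, 5, 6, 7, 8, 9, 10, 11} must be used), so G = 7.
Among the 7 still-open variables, 11 fits only F (and all 7 values in {4, 5, 6, 8, 9, 10, 11} must be used), so F = 11.
Among the 6 still-open variables, 9 fits only E (and all 6 values in {4, 5, 6, 8, 9, 10} must be used), so E = 9.
The 5 still-open variables draw from only 5 values {4, 5, 6, 8, 10}, so each is used; only D can be 10, hence D = 10.

10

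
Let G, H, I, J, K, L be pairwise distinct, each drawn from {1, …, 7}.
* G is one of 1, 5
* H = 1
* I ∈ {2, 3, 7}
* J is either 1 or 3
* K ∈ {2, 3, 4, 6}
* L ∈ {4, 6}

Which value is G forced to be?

5

H's domain is down to {1}, so H = 1. Strike 1 from G, J.
So G = 5.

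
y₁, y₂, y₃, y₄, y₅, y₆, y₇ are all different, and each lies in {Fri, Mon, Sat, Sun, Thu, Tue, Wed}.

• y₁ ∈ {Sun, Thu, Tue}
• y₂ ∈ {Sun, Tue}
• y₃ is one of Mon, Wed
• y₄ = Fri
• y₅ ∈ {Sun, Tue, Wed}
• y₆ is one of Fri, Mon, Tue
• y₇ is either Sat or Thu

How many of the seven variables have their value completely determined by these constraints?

y₄ has just one choice, so y₄ = Fri. Strike Fri from y₆.
The 6 still-open variables together cover exactly {Mon, Sat, Sun, Thu, Tue, Wed} — 6 values for 6 variables — and Sat appears only in y₇'s list, so y₇ = Sat.
The 5 still-open variables together cover exactly {Mon, Sun, Thu, Tue, Wed} — 5 values for 5 variables — and Thu appears only in y₁'s list, so y₁ = Thu.
Determined: y₁=Thu, y₄=Fri, y₇=Sat. The other variables each still have more than one consistent value. That makes 3.

3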